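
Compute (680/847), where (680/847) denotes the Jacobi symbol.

(680/847)
  = (85/847)    [847 ≡ 7 mod 8 ⇒ (2/847)^3 = +1]
  = (847/85)    [QR: 85 ≡ 1 mod 4, sign kept]
  = (82/85)    [847 ≡ 82 mod 85]
  = -(41/85)    [85 ≡ 5 mod 8 ⇒ (2/85) = -1]
  = -(85/41)    [QR: 41 ≡ 1 mod 4, sign kept]
  = -(3/41)    [85 ≡ 3 mod 41]
  = -(41/3)    [QR: 41 ≡ 1 mod 4, sign kept]
  = -(2/3)    [41 ≡ 2 mod 3]
  = (1/3)    [3 ≡ 3 mod 8 ⇒ (2/3) = -1]
  = 1    [(1/3) = 1]

1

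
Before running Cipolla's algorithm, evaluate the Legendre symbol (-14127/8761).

1

Reduce the numerator: -14127 ≡ 3395 (mod 8761), so (-14127/8761) = (3395/8761).
8761 ≡ 1 (mod 4), so quadratic reciprocity gives (3395/8761) = (8761/3395). Reduce: 8761 ≡ 1971 (mod 3395). Now have (1971/3395).
Both 1971 ≡ 3 and 3395 ≡ 3 (mod 4), so reciprocity gives (1971/3395) = -(3395/1971). Reduce: 3395 ≡ 1424 (mod 1971). Now have -(1424/1971).
Factor out 2: 1424 = 2^4·89. Since 1971 ≡ 3 (mod 8), (2/1971) = -1, and (2/1971)^4 = +1. Now have -(89/1971).
89 ≡ 1 (mod 4), so quadratic reciprocity gives (89/1971) = (1971/89). Reduce: 1971 ≡ 13 (mod 89). Now have -(13/89).
13 ≡ 1 (mod 4), so quadratic reciprocity gives (13/89) = (89/13). Reduce: 89 ≡ 11 (mod 13). Now have -(11/13).
13 ≡ 1 (mod 4), so quadratic reciprocity gives (11/13) = (13/11). Reduce: 13 ≡ 2 (mod 11). Now have -(2/11).
Factor out 2: 2 = 2. Since 11 ≡ 3 (mod 8), (2/11) = -1. Now have (1/11).
(1/11) = 1. Collecting the sign factors: 1.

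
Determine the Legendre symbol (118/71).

-1

(118/71)
  = (47/71)    [118 ≡ 47 mod 71]
  = -(71/47)    [QR: both ≡ 3 mod 4, sign flips]
  = -(24/47)    [71 ≡ 24 mod 47]
  = -(3/47)    [47 ≡ 7 mod 8 ⇒ (2/47)^3 = +1]
  = (47/3)    [QR: both ≡ 3 mod 4, sign flips]
  = (2/3)    [47 ≡ 2 mod 3]
  = -(1/3)    [3 ≡ 3 mod 8 ⇒ (2/3) = -1]
  = -1    [(1/3) = 1]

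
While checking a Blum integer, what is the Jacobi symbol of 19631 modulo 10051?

(19631/10051)
  = (9580/10051)    [19631 ≡ 9580 mod 10051]
  = (2395/10051)    [10051 ≡ 3 mod 8 ⇒ (2/10051)^2 = +1]
  = -(10051/2395)    [QR: both ≡ 3 mod 4, sign flips]
  = -(471/2395)    [10051 ≡ 471 mod 2395]
  = (2395/471)    [QR: both ≡ 3 mod 4, sign flips]
  = (40/471)    [2395 ≡ 40 mod 471]
  = (5/471)    [471 ≡ 7 mod 8 ⇒ (2/471)^3 = +1]
  = (471/5)    [QR: 5 ≡ 1 mod 4, sign kept]
  = (1/5)    [471 ≡ 1 mod 5]
  = 1    [(1/5) = 1]

1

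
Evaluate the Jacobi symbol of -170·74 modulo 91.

By multiplicativity, (-170·74|91) = (-170|91)·(74|91).
First factor (-170|91):
Reduce the numerator: -170 ≡ 12 (mod 91), so (-170|91) = (12|91).
Factor out 2: 12 = 2^2·3. Since 91 ≡ 3 (mod 8), (2|91) = -1, and (2|91)^2 = +1. Now have (3|91).
Both 3 ≡ 3 and 91 ≡ 3 (mod 4), so reciprocity gives (3|91) = -(91|3). Reduce: 91 ≡ 1 (mod 3). Now have -(1|3).
(1|3) = 1. Collecting the sign factors: -1.
Second factor (74|91):
Factor out 2: 74 = 2·37. Since 91 ≡ 3 (mod 8), (2|91) = -1. Now have -(37|91).
37 ≡ 1 (mod 4), so quadratic reciprocity gives (37|91) = (91|37). Reduce: 91 ≡ 17 (mod 37). Now have -(17|37).
17 ≡ 1 (mod 4), so quadratic reciprocity gives (17|37) = (37|17). Reduce: 37 ≡ 3 (mod 17). Now have -(3|17).
17 ≡ 1 (mod 4), so quadratic reciprocity gives (3|17) = (17|3). Reduce: 17 ≡ 2 (mod 3). Now have -(2|3).
Factor out 2: 2 = 2. Since 3 ≡ 3 (mod 8), (2|3) = -1. Now have (1|3).
(1|3) = 1. Collecting the sign factors: 1.
Product: (-1)·(1) = -1.

-1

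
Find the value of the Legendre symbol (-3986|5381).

1

(-3986|5381)
  = (1395|5381)    [-3986 ≡ 1395 mod 5381]
  = (5381|1395)    [QR: 5381 ≡ 1 mod 4, sign kept]
  = (1196|1395)    [5381 ≡ 1196 mod 1395]
  = (299|1395)    [1395 ≡ 3 mod 8 ⇒ (2|1395)^2 = +1]
  = -(1395|299)    [QR: both ≡ 3 mod 4, sign flips]
  = -(199|299)    [1395 ≡ 199 mod 299]
  = (299|199)    [QR: both ≡ 3 mod 4, sign flips]
  = (100|199)    [299 ≡ 100 mod 199]
  = (25|199)    [199 ≡ 7 mod 8 ⇒ (2|199)^2 = +1]
  = (199|25)    [QR: 25 ≡ 1 mod 4, sign kept]
  = (24|25)    [199 ≡ 24 mod 25]
  = (3|25)    [25 ≡ 1 mod 8 ⇒ (2|25)^3 = +1]
  = (25|3)    [QR: 25 ≡ 1 mod 4, sign kept]
  = (1|3)    [25 ≡ 1 mod 3]
  = 1    [(1|3) = 1]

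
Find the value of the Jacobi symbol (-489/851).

Pull out -1: (-489/851) = (-1/851)·(489/851). Since 851 ≡ 3 (mod 4), (-1/851) = -1. Now have -(489/851).
489 ≡ 1 (mod 4), so quadratic reciprocity gives (489/851) = (851/489). Reduce: 851 ≡ 362 (mod 489). Now have -(362/489).
Factor out 2: 362 = 2·181. Since 489 ≡ 1 (mod 8), (2/489) = +1. Now have -(181/489).
181 ≡ 1 (mod 4), so quadratic reciprocity gives (181/489) = (489/181). Reduce: 489 ≡ 127 (mod 181). Now have -(127/181).
181 ≡ 1 (mod 4), so quadratic reciprocity gives (127/181) = (181/127). Reduce: 181 ≡ 54 (mod 127). Now have -(54/127).
Factor out 2: 54 = 2·27. Since 127 ≡ 7 (mod 8), (2/127) = +1. Now have -(27/127).
Both 27 ≡ 3 and 127 ≡ 3 (mod 4), so reciprocity gives (27/127) = -(127/27). Reduce: 127 ≡ 19 (mod 27). Now have (19/27).
Both 19 ≡ 3 and 27 ≡ 3 (mod 4), so reciprocity gives (19/27) = -(27/19). Reduce: 27 ≡ 8 (mod 19). Now have -(8/19).
Factor out 2: 8 = 2^3. Since 19 ≡ 3 (mod 8), (2/19) = -1, and (2/19)^3 = -1. Now have (1/19).
(1/19) = 1. Collecting the sign factors: 1.

1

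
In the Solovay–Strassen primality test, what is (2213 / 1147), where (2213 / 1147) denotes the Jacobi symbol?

-1

(2213 / 1147)
  = (1066 / 1147)    [2213 ≡ 1066 mod 1147]
  = -(533 / 1147)    [1147 ≡ 3 mod 8 ⇒ (2 / 1147) = -1]
  = -(1147 / 533)    [QR: 533 ≡ 1 mod 4, sign kept]
  = -(81 / 533)    [1147 ≡ 81 mod 533]
  = -(533 / 81)    [QR: 81 ≡ 1 mod 4, sign kept]
  = -(47 / 81)    [533 ≡ 47 mod 81]
  = -(81 / 47)    [QR: 81 ≡ 1 mod 4, sign kept]
  = -(34 / 47)    [81 ≡ 34 mod 47]
  = -(17 / 47)    [47 ≡ 7 mod 8 ⇒ (2 / 47) = +1]
  = -(47 / 17)    [QR: 17 ≡ 1 mod 4, sign kept]
  = -(13 / 17)    [47 ≡ 13 mod 17]
  = -(17 / 13)    [QR: 13 ≡ 1 mod 4, sign kept]
  = -(4 / 13)    [17 ≡ 4 mod 13]
  = -(1 / 13)    [13 ≡ 5 mod 8 ⇒ (2 / 13)^2 = +1]
  = -1    [(1 / 13) = 1]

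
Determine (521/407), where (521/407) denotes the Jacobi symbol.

1

Reduce the numerator: 521 ≡ 114 (mod 407), so (521/407) = (114/407).
Factor out 2: 114 = 2·57. Since 407 ≡ 7 (mod 8), (2/407) = +1. Now have (57/407).
57 ≡ 1 (mod 4), so quadratic reciprocity gives (57/407) = (407/57). Reduce: 407 ≡ 8 (mod 57). Now have (8/57).
Factor out 2: 8 = 2^3. Since 57 ≡ 1 (mod 8), (2/57) = +1, and (2/57)^3 = +1. Now have (1/57).
(1/57) = 1. Collecting the sign factors: 1.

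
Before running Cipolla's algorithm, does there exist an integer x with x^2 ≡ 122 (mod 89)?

no

(122|89)
  = (33|89)    [122 ≡ 33 mod 89]
  = (89|33)    [QR: 33 ≡ 1 mod 4, sign kept]
  = (23|33)    [89 ≡ 23 mod 33]
  = (33|23)    [QR: 33 ≡ 1 mod 4, sign kept]
  = (10|23)    [33 ≡ 10 mod 23]
  = (5|23)    [23 ≡ 7 mod 8 ⇒ (2|23) = +1]
  = (23|5)    [QR: 5 ≡ 1 mod 4, sign kept]
  = (3|5)    [23 ≡ 3 mod 5]
  = (5|3)    [QR: 5 ≡ 1 mod 4, sign kept]
  = (2|3)    [5 ≡ 2 mod 3]
  = -(1|3)    [3 ≡ 3 mod 8 ⇒ (2|3) = -1]
  = -1    [(1|3) = 1]
The Legendre symbol is -1, so x^2 ≡ 122 (mod 89) has no solution.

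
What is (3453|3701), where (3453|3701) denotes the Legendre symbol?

1

3453 ≡ 1 (mod 4), so quadratic reciprocity gives (3453|3701) = (3701|3453). Reduce: 3701 ≡ 248 (mod 3453). Now have (248|3453).
Factor out 2: 248 = 2^3·31. Since 3453 ≡ 5 (mod 8), (2|3453) = -1, and (2|3453)^3 = -1. Now have -(31|3453).
3453 ≡ 1 (mod 4), so quadratic reciprocity gives (31|3453) = (3453|31). Reduce: 3453 ≡ 12 (mod 31). Now have -(12|31).
Factor out 2: 12 = 2^2·3. Since 31 ≡ 7 (mod 8), (2|31) = +1, and (2|31)^2 = +1. Now have -(3|31).
Both 3 ≡ 3 and 31 ≡ 3 (mod 4), so reciprocity gives (3|31) = -(31|3). Reduce: 31 ≡ 1 (mod 3). Now have (1|3).
(1|3) = 1. Collecting the sign factors: 1.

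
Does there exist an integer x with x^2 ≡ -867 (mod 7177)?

yes

(-867|7177)
  = (6310|7177)    [-867 ≡ 6310 mod 7177]
  = (3155|7177)    [7177 ≡ 1 mod 8 ⇒ (2|7177) = +1]
  = (7177|3155)    [QR: 7177 ≡ 1 mod 4, sign kept]
  = (867|3155)    [7177 ≡ 867 mod 3155]
  = -(3155|867)    [QR: both ≡ 3 mod 4, sign flips]
  = -(554|867)    [3155 ≡ 554 mod 867]
  = (277|867)    [867 ≡ 3 mod 8 ⇒ (2|867) = -1]
  = (867|277)    [QR: 277 ≡ 1 mod 4, sign kept]
  = (36|277)    [867 ≡ 36 mod 277]
  = (9|277)    [277 ≡ 5 mod 8 ⇒ (2|277)^2 = +1]
  = (277|9)    [QR: 9 ≡ 1 mod 4, sign kept]
  = (7|9)    [277 ≡ 7 mod 9]
  = (9|7)    [QR: 9 ≡ 1 mod 4, sign kept]
  = (2|7)    [9 ≡ 2 mod 7]
  = (1|7)    [7 ≡ 7 mod 8 ⇒ (2|7) = +1]
  = 1    [(1|7) = 1]
The Legendre symbol is 1, so x^2 ≡ -867 (mod 7177) has solution.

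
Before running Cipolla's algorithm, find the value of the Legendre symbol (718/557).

-1

Reduce the numerator: 718 ≡ 161 (mod 557), so (718/557) = (161/557).
161 ≡ 1 (mod 4), so quadratic reciprocity gives (161/557) = (557/161). Reduce: 557 ≡ 74 (mod 161). Now have (74/161).
Factor out 2: 74 = 2·37. Since 161 ≡ 1 (mod 8), (2/161) = +1. Now have (37/161).
37 ≡ 1 (mod 4), so quadratic reciprocity gives (37/161) = (161/37). Reduce: 161 ≡ 13 (mod 37). Now have (13/37).
13 ≡ 1 (mod 4), so quadratic reciprocity gives (13/37) = (37/13). Reduce: 37 ≡ 11 (mod 13). Now have (11/13).
13 ≡ 1 (mod 4), so quadratic reciprocity gives (11/13) = (13/11). Reduce: 13 ≡ 2 (mod 11). Now have (2/11).
Factor out 2: 2 = 2. Since 11 ≡ 3 (mod 8), (2/11) = -1. Now have -(1/11).
(1/11) = 1. Collecting the sign factors: -1.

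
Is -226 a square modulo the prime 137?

(-226/137)
  = (48/137)    [-226 ≡ 48 mod 137]
  = (3/137)    [137 ≡ 1 mod 8 ⇒ (2/137)^4 = +1]
  = (137/3)    [QR: 137 ≡ 1 mod 4, sign kept]
  = (2/3)    [137 ≡ 2 mod 3]
  = -(1/3)    [3 ≡ 3 mod 8 ⇒ (2/3) = -1]
  = -1    [(1/3) = 1]
The Legendre symbol is -1, so x^2 ≡ -226 (mod 137) has no solution.

no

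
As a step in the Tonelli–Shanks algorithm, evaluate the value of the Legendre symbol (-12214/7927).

-1

Reduce the numerator: -12214 ≡ 3640 (mod 7927), so (-12214/7927) = (3640/7927).
Factor out 2: 3640 = 2^3·455. Since 7927 ≡ 7 (mod 8), (2/7927) = +1, and (2/7927)^3 = +1. Now have (455/7927).
Both 455 ≡ 3 and 7927 ≡ 3 (mod 4), so reciprocity gives (455/7927) = -(7927/455). Reduce: 7927 ≡ 192 (mod 455). Now have -(192/455).
Factor out 2: 192 = 2^6·3. Since 455 ≡ 7 (mod 8), (2/455) = +1, and (2/455)^6 = +1. Now have -(3/455).
Both 3 ≡ 3 and 455 ≡ 3 (mod 4), so reciprocity gives (3/455) = -(455/3). Reduce: 455 ≡ 2 (mod 3). Now have (2/3).
Factor out 2: 2 = 2. Since 3 ≡ 3 (mod 8), (2/3) = -1. Now have -(1/3).
(1/3) = 1. Collecting the sign factors: -1.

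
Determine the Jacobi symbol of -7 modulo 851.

(-7 / 851)
  = -(7 / 851)    [851 ≡ 3 mod 4 ⇒ (-1 / 851) = -1]
  = (851 / 7)    [QR: both ≡ 3 mod 4, sign flips]
  = (4 / 7)    [851 ≡ 4 mod 7]
  = (1 / 7)    [7 ≡ 7 mod 8 ⇒ (2 / 7)^2 = +1]
  = 1    [(1 / 7) = 1]

1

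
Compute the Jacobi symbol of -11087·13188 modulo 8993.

By multiplicativity, (-11087·13188|8993) = (-11087|8993)·(13188|8993).
First factor (-11087|8993):
(-11087|8993)
  = (6899|8993)    [-11087 ≡ 6899 mod 8993]
  = (8993|6899)    [QR: 8993 ≡ 1 mod 4, sign kept]
  = (2094|6899)    [8993 ≡ 2094 mod 6899]
  = -(1047|6899)    [6899 ≡ 3 mod 8 ⇒ (2|6899) = -1]
  = (6899|1047)    [QR: both ≡ 3 mod 4, sign flips]
  = (617|1047)    [6899 ≡ 617 mod 1047]
  = (1047|617)    [QR: 617 ≡ 1 mod 4, sign kept]
  = (430|617)    [1047 ≡ 430 mod 617]
  = (215|617)    [617 ≡ 1 mod 8 ⇒ (2|617) = +1]
  = (617|215)    [QR: 617 ≡ 1 mod 4, sign kept]
  = (187|215)    [617 ≡ 187 mod 215]
  = -(215|187)    [QR: both ≡ 3 mod 4, sign flips]
  = -(28|187)    [215 ≡ 28 mod 187]
  = -(7|187)    [187 ≡ 3 mod 8 ⇒ (2|187)^2 = +1]
  = (187|7)    [QR: both ≡ 3 mod 4, sign flips]
  = (5|7)    [187 ≡ 5 mod 7]
  = (7|5)    [QR: 5 ≡ 1 mod 4, sign kept]
  = (2|5)    [7 ≡ 2 mod 5]
  = -(1|5)    [5 ≡ 5 mod 8 ⇒ (2|5) = -1]
  = -1    [(1|5) = 1]
Second factor (13188|8993):
(13188|8993)
  = (4195|8993)    [13188 ≡ 4195 mod 8993]
  = (8993|4195)    [QR: 8993 ≡ 1 mod 4, sign kept]
  = (603|4195)    [8993 ≡ 603 mod 4195]
  = -(4195|603)    [QR: both ≡ 3 mod 4, sign flips]
  = -(577|603)    [4195 ≡ 577 mod 603]
  = -(603|577)    [QR: 577 ≡ 1 mod 4, sign kept]
  = -(26|577)    [603 ≡ 26 mod 577]
  = -(13|577)    [577 ≡ 1 mod 8 ⇒ (2|577) = +1]
  = -(577|13)    [QR: 13 ≡ 1 mod 4, sign kept]
  = -(5|13)    [577 ≡ 5 mod 13]
  = -(13|5)    [QR: 5 ≡ 1 mod 4, sign kept]
  = -(3|5)    [13 ≡ 3 mod 5]
  = -(5|3)    [QR: 5 ≡ 1 mod 4, sign kept]
  = -(2|3)    [5 ≡ 2 mod 3]
  = (1|3)    [3 ≡ 3 mod 8 ⇒ (2|3) = -1]
  = 1    [(1|3) = 1]
Product: (-1)·(1) = -1.

-1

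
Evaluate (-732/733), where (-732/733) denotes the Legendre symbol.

1

(-732/733)
  = (732/733)    [733 ≡ 1 mod 4 ⇒ (-1/733) = +1]
  = (183/733)    [733 ≡ 5 mod 8 ⇒ (2/733)^2 = +1]
  = (733/183)    [QR: 733 ≡ 1 mod 4, sign kept]
  = (1/183)    [733 ≡ 1 mod 183]
  = 1    [(1/183) = 1]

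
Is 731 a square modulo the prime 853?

no

(731|853)
  = (853|731)    [QR: 853 ≡ 1 mod 4, sign kept]
  = (122|731)    [853 ≡ 122 mod 731]
  = -(61|731)    [731 ≡ 3 mod 8 ⇒ (2|731) = -1]
  = -(731|61)    [QR: 61 ≡ 1 mod 4, sign kept]
  = -(60|61)    [731 ≡ 60 mod 61]
  = -(15|61)    [61 ≡ 5 mod 8 ⇒ (2|61)^2 = +1]
  = -(61|15)    [QR: 61 ≡ 1 mod 4, sign kept]
  = -(1|15)    [61 ≡ 1 mod 15]
  = -1    [(1|15) = 1]
The Legendre symbol is -1, so x^2 ≡ 731 (mod 853) has no solution.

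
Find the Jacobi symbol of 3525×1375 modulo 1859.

0

By multiplicativity, (3525·1375|1859) = (3525|1859)·(1375|1859).
First factor (3525|1859):
(3525|1859)
  = (1666|1859)    [3525 ≡ 1666 mod 1859]
  = -(833|1859)    [1859 ≡ 3 mod 8 ⇒ (2|1859) = -1]
  = -(1859|833)    [QR: 833 ≡ 1 mod 4, sign kept]
  = -(193|833)    [1859 ≡ 193 mod 833]
  = -(833|193)    [QR: 193 ≡ 1 mod 4, sign kept]
  = -(61|193)    [833 ≡ 61 mod 193]
  = -(193|61)    [QR: 61 ≡ 1 mod 4, sign kept]
  = -(10|61)    [193 ≡ 10 mod 61]
  = (5|61)    [61 ≡ 5 mod 8 ⇒ (2|61) = -1]
  = (61|5)    [QR: 5 ≡ 1 mod 4, sign kept]
  = (1|5)    [61 ≡ 1 mod 5]
  = 1    [(1|5) = 1]
Second factor (1375|1859):
(1375|1859)
  = -(1859|1375)    [QR: both ≡ 3 mod 4, sign flips]
  = -(484|1375)    [1859 ≡ 484 mod 1375]
  = -(121|1375)    [1375 ≡ 7 mod 8 ⇒ (2|1375)^2 = +1]
  = -(1375|121)    [QR: 121 ≡ 1 mod 4, sign kept]
  = -(44|121)    [1375 ≡ 44 mod 121]
  = -(11|121)    [121 ≡ 1 mod 8 ⇒ (2|121)^2 = +1]
  = -(121|11)    [QR: 121 ≡ 1 mod 4, sign kept]
  = -(0|11)    [121 ≡ 0 mod 11]
  = 0    [numerator 0, gcd > 1]
Product: (1)·(0) = 0.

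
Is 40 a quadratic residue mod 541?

Factor out 2: 40 = 2^3·5. Since 541 ≡ 5 (mod 8), (2|541) = -1, and (2|541)^3 = -1. Now have -(5|541).
5 ≡ 1 (mod 4), so quadratic reciprocity gives (5|541) = (541|5). Reduce: 541 ≡ 1 (mod 5). Now have -(1|5).
(1|5) = 1. Collecting the sign factors: -1.
The Legendre symbol is -1, so x^2 ≡ 40 (mod 541) has no solution.

no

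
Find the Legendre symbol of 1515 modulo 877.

1

(1515 / 877)
  = (638 / 877)    [1515 ≡ 638 mod 877]
  = -(319 / 877)    [877 ≡ 5 mod 8 ⇒ (2 / 877) = -1]
  = -(877 / 319)    [QR: 877 ≡ 1 mod 4, sign kept]
  = -(239 / 319)    [877 ≡ 239 mod 319]
  = (319 / 239)    [QR: both ≡ 3 mod 4, sign flips]
  = (80 / 239)    [319 ≡ 80 mod 239]
  = (5 / 239)    [239 ≡ 7 mod 8 ⇒ (2 / 239)^4 = +1]
  = (239 / 5)    [QR: 5 ≡ 1 mod 4, sign kept]
  = (4 / 5)    [239 ≡ 4 mod 5]
  = (1 / 5)    [5 ≡ 5 mod 8 ⇒ (2 / 5)^2 = +1]
  = 1    [(1 / 5) = 1]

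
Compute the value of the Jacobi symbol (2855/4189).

-1

4189 ≡ 1 (mod 4), so quadratic reciprocity gives (2855/4189) = (4189/2855). Reduce: 4189 ≡ 1334 (mod 2855). Now have (1334/2855).
Factor out 2: 1334 = 2·667. Since 2855 ≡ 7 (mod 8), (2/2855) = +1. Now have (667/2855).
Both 667 ≡ 3 and 2855 ≡ 3 (mod 4), so reciprocity gives (667/2855) = -(2855/667). Reduce: 2855 ≡ 187 (mod 667). Now have -(187/667).
Both 187 ≡ 3 and 667 ≡ 3 (mod 4), so reciprocity gives (187/667) = -(667/187). Reduce: 667 ≡ 106 (mod 187). Now have (106/187).
Factor out 2: 106 = 2·53. Since 187 ≡ 3 (mod 8), (2/187) = -1. Now have -(53/187).
53 ≡ 1 (mod 4), so quadratic reciprocity gives (53/187) = (187/53). Reduce: 187 ≡ 28 (mod 53). Now have -(28/53).
Factor out 2: 28 = 2^2·7. Since 53 ≡ 5 (mod 8), (2/53) = -1, and (2/53)^2 = +1. Now have -(7/53).
53 ≡ 1 (mod 4), so quadratic reciprocity gives (7/53) = (53/7). Reduce: 53 ≡ 4 (mod 7). Now have -(4/7).
Factor out 2: 4 = 2^2. Since 7 ≡ 7 (mod 8), (2/7) = +1, and (2/7)^2 = +1. Now have -(1/7).
(1/7) = 1. Collecting the sign factors: -1.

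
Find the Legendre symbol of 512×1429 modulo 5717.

-1

By multiplicativity, (512·1429/5717) = (512/5717)·(1429/5717).
First factor (512/5717):
Factor out 2: 512 = 2^9. Since 5717 ≡ 5 (mod 8), (2/5717) = -1, and (2/5717)^9 = -1. Now have -(1/5717).
(1/5717) = 1. Collecting the sign factors: -1.
Second factor (1429/5717):
1429 ≡ 1 (mod 4), so quadratic reciprocity gives (1429/5717) = (5717/1429). Reduce: 5717 ≡ 1 (mod 1429). Now have (1/1429).
(1/1429) = 1. Collecting the sign factors: 1.
Product: (-1)·(1) = -1.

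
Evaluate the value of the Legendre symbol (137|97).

Reduce the numerator: 137 ≡ 40 (mod 97), so (137|97) = (40|97).
Factor out 2: 40 = 2^3·5. Since 97 ≡ 1 (mod 8), (2|97) = +1, and (2|97)^3 = +1. Now have (5|97).
5 ≡ 1 (mod 4), so quadratic reciprocity gives (5|97) = (97|5). Reduce: 97 ≡ 2 (mod 5). Now have (2|5).
Factor out 2: 2 = 2. Since 5 ≡ 5 (mod 8), (2|5) = -1. Now have -(1|5).
(1|5) = 1. Collecting the sign factors: -1.

-1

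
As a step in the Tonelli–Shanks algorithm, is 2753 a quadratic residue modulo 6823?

(2753/6823)
  = (6823/2753)    [QR: 2753 ≡ 1 mod 4, sign kept]
  = (1317/2753)    [6823 ≡ 1317 mod 2753]
  = (2753/1317)    [QR: 1317 ≡ 1 mod 4, sign kept]
  = (119/1317)    [2753 ≡ 119 mod 1317]
  = (1317/119)    [QR: 1317 ≡ 1 mod 4, sign kept]
  = (8/119)    [1317 ≡ 8 mod 119]
  = (1/119)    [119 ≡ 7 mod 8 ⇒ (2/119)^3 = +1]
  = 1    [(1/119) = 1]
(2753/6823) = 1, and 6823 is prime, so 2753 is a quadratic residue mod 6823.

yes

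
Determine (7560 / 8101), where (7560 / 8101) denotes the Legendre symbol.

(7560 / 8101)
  = -(945 / 8101)    [8101 ≡ 5 mod 8 ⇒ (2 / 8101)^3 = -1]
  = -(8101 / 945)    [QR: 945 ≡ 1 mod 4, sign kept]
  = -(541 / 945)    [8101 ≡ 541 mod 945]
  = -(945 / 541)    [QR: 541 ≡ 1 mod 4, sign kept]
  = -(404 / 541)    [945 ≡ 404 mod 541]
  = -(101 / 541)    [541 ≡ 5 mod 8 ⇒ (2 / 541)^2 = +1]
  = -(541 / 101)    [QR: 101 ≡ 1 mod 4, sign kept]
  = -(36 / 101)    [541 ≡ 36 mod 101]
  = -(9 / 101)    [101 ≡ 5 mod 8 ⇒ (2 / 101)^2 = +1]
  = -(101 / 9)    [QR: 9 ≡ 1 mod 4, sign kept]
  = -(2 / 9)    [101 ≡ 2 mod 9]
  = -(1 / 9)    [9 ≡ 1 mod 8 ⇒ (2 / 9) = +1]
  = -1    [(1 / 9) = 1]

-1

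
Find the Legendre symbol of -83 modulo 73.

(-83|73)
  = (63|73)    [-83 ≡ 63 mod 73]
  = (73|63)    [QR: 73 ≡ 1 mod 4, sign kept]
  = (10|63)    [73 ≡ 10 mod 63]
  = (5|63)    [63 ≡ 7 mod 8 ⇒ (2|63) = +1]
  = (63|5)    [QR: 5 ≡ 1 mod 4, sign kept]
  = (3|5)    [63 ≡ 3 mod 5]
  = (5|3)    [QR: 5 ≡ 1 mod 4, sign kept]
  = (2|3)    [5 ≡ 2 mod 3]
  = -(1|3)    [3 ≡ 3 mod 8 ⇒ (2|3) = -1]
  = -1    [(1|3) = 1]

-1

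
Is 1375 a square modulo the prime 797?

Reduce the numerator: 1375 ≡ 578 (mod 797), so (1375|797) = (578|797).
Factor out 2: 578 = 2·289. Since 797 ≡ 5 (mod 8), (2|797) = -1. Now have -(289|797).
289 ≡ 1 (mod 4), so quadratic reciprocity gives (289|797) = (797|289). Reduce: 797 ≡ 219 (mod 289). Now have -(219|289).
289 ≡ 1 (mod 4), so quadratic reciprocity gives (219|289) = (289|219). Reduce: 289 ≡ 70 (mod 219). Now have -(70|219).
Factor out 2: 70 = 2·35. Since 219 ≡ 3 (mod 8), (2|219) = -1. Now have (35|219).
Both 35 ≡ 3 and 219 ≡ 3 (mod 4), so reciprocity gives (35|219) = -(219|35). Reduce: 219 ≡ 9 (mod 35). Now have -(9|35).
9 ≡ 1 (mod 4), so quadratic reciprocity gives (9|35) = (35|9). Reduce: 35 ≡ 8 (mod 9). Now have -(8|9).
Factor out 2: 8 = 2^3. Since 9 ≡ 1 (mod 8), (2|9) = +1, and (2|9)^3 = +1. Now have -(1|9).
(1|9) = 1. Collecting the sign factors: -1.
(1375|797) = -1, and 797 is prime, so 1375 is not a quadratic residue mod 797.

no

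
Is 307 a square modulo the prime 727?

(307/727)
  = -(727/307)    [QR: both ≡ 3 mod 4, sign flips]
  = -(113/307)    [727 ≡ 113 mod 307]
  = -(307/113)    [QR: 113 ≡ 1 mod 4, sign kept]
  = -(81/113)    [307 ≡ 81 mod 113]
  = -(113/81)    [QR: 81 ≡ 1 mod 4, sign kept]
  = -(32/81)    [113 ≡ 32 mod 81]
  = -(1/81)    [81 ≡ 1 mod 8 ⇒ (2/81)^5 = +1]
  = -1    [(1/81) = 1]
(307/727) = -1, and 727 is prime, so 307 is not a quadratic residue mod 727.

no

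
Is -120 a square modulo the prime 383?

Pull out -1: (-120/383) = (-1/383)·(120/383). Since 383 ≡ 3 (mod 4), (-1/383) = -1. Now have -(120/383).
Factor out 2: 120 = 2^3·15. Since 383 ≡ 7 (mod 8), (2/383) = +1, and (2/383)^3 = +1. Now have -(15/383).
Both 15 ≡ 3 and 383 ≡ 3 (mod 4), so reciprocity gives (15/383) = -(383/15). Reduce: 383 ≡ 8 (mod 15). Now have (8/15).
Factor out 2: 8 = 2^3. Since 15 ≡ 7 (mod 8), (2/15) = +1, and (2/15)^3 = +1. Now have (1/15).
(1/15) = 1. Collecting the sign factors: 1.
The Legendre symbol is 1, so x^2 ≡ -120 (mod 383) has solution.

yes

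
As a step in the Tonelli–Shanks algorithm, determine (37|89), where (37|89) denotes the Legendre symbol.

37 ≡ 1 (mod 4), so quadratic reciprocity gives (37|89) = (89|37). Reduce: 89 ≡ 15 (mod 37). Now have (15|37).
37 ≡ 1 (mod 4), so quadratic reciprocity gives (15|37) = (37|15). Reduce: 37 ≡ 7 (mod 15). Now have (7|15).
Both 7 ≡ 3 and 15 ≡ 3 (mod 4), so reciprocity gives (7|15) = -(15|7). Reduce: 15 ≡ 1 (mod 7). Now have -(1|7).
(1|7) = 1. Collecting the sign factors: -1.

-1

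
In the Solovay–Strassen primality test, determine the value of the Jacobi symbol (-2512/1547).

Reduce the numerator: -2512 ≡ 582 (mod 1547), so (-2512/1547) = (582/1547).
Factor out 2: 582 = 2·291. Since 1547 ≡ 3 (mod 8), (2/1547) = -1. Now have -(291/1547).
Both 291 ≡ 3 and 1547 ≡ 3 (mod 4), so reciprocity gives (291/1547) = -(1547/291). Reduce: 1547 ≡ 92 (mod 291). Now have (92/291).
Factor out 2: 92 = 2^2·23. Since 291 ≡ 3 (mod 8), (2/291) = -1, and (2/291)^2 = +1. Now have (23/291).
Both 23 ≡ 3 and 291 ≡ 3 (mod 4), so reciprocity gives (23/291) = -(291/23). Reduce: 291 ≡ 15 (mod 23). Now have -(15/23).
Both 15 ≡ 3 and 23 ≡ 3 (mod 4), so reciprocity gives (15/23) = -(23/15). Reduce: 23 ≡ 8 (mod 15). Now have (8/15).
Factor out 2: 8 = 2^3. Since 15 ≡ 7 (mod 8), (2/15) = +1, and (2/15)^3 = +1. Now have (1/15).
(1/15) = 1. Collecting the sign factors: 1.

1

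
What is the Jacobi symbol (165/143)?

Reduce the numerator: 165 ≡ 22 (mod 143), so (165/143) = (22/143).
Factor out 2: 22 = 2·11. Since 143 ≡ 7 (mod 8), (2/143) = +1. Now have (11/143).
Both 11 ≡ 3 and 143 ≡ 3 (mod 4), so reciprocity gives (11/143) = -(143/11). Reduce: 143 ≡ 0 (mod 11). Now have -(0/11).
The numerator is now 0 with denominator 11 > 1: the symbol is 0.

0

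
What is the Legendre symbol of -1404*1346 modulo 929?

1

By multiplicativity, (-1404·1346/929) = (-1404/929)·(1346/929).
First factor (-1404/929):
Pull out -1: (-1404/929) = (-1/929)·(1404/929). Since 929 ≡ 1 (mod 4), (-1/929) = +1. Now have (1404/929).
Reduce the numerator: 1404 ≡ 475 (mod 929), so (1404/929) = (475/929).
929 ≡ 1 (mod 4), so quadratic reciprocity gives (475/929) = (929/475). Reduce: 929 ≡ 454 (mod 475). Now have (454/475).
Factor out 2: 454 = 2·227. Since 475 ≡ 3 (mod 8), (2/475) = -1. Now have -(227/475).
Both 227 ≡ 3 and 475 ≡ 3 (mod 4), so reciprocity gives (227/475) = -(475/227). Reduce: 475 ≡ 21 (mod 227). Now have (21/227).
21 ≡ 1 (mod 4), so quadratic reciprocity gives (21/227) = (227/21). Reduce: 227 ≡ 17 (mod 21). Now have (17/21).
17 ≡ 1 (mod 4), so quadratic reciprocity gives (17/21) = (21/17). Reduce: 21 ≡ 4 (mod 17). Now have (4/17).
Factor out 2: 4 = 2^2. Since 17 ≡ 1 (mod 8), (2/17) = +1, and (2/17)^2 = +1. Now have (1/17).
(1/17) = 1. Collecting the sign factors: 1.
Second factor (1346/929):
Reduce the numerator: 1346 ≡ 417 (mod 929), so (1346/929) = (417/929).
417 ≡ 1 (mod 4), so quadratic reciprocity gives (417/929) = (929/417). Reduce: 929 ≡ 95 (mod 417). Now have (95/417).
417 ≡ 1 (mod 4), so quadratic reciprocity gives (95/417) = (417/95). Reduce: 417 ≡ 37 (mod 95). Now have (37/95).
37 ≡ 1 (mod 4), so quadratic reciprocity gives (37/95) = (95/37). Reduce: 95 ≡ 21 (mod 37). Now have (21/37).
21 ≡ 1 (mod 4), so quadratic reciprocity gives (21/37) = (37/21). Reduce: 37 ≡ 16 (mod 21). Now have (16/21).
Factor out 2: 16 = 2^4. Since 21 ≡ 5 (mod 8), (2/21) = -1, and (2/21)^4 = +1. Now have (1/21).
(1/21) = 1. Collecting the sign factors: 1.
Product: (1)·(1) = 1.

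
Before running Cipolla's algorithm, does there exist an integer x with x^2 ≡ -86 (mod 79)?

yes

(-86/79)
  = -(86/79)    [79 ≡ 3 mod 4 ⇒ (-1/79) = -1]
  = -(7/79)    [86 ≡ 7 mod 79]
  = (79/7)    [QR: both ≡ 3 mod 4, sign flips]
  = (2/7)    [79 ≡ 2 mod 7]
  = (1/7)    [7 ≡ 7 mod 8 ⇒ (2/7) = +1]
  = 1    [(1/7) = 1]
The Legendre symbol is 1, so x^2 ≡ -86 (mod 79) has solution.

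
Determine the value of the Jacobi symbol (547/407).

1

Reduce the numerator: 547 ≡ 140 (mod 407), so (547/407) = (140/407).
Factor out 2: 140 = 2^2·35. Since 407 ≡ 7 (mod 8), (2/407) = +1, and (2/407)^2 = +1. Now have (35/407).
Both 35 ≡ 3 and 407 ≡ 3 (mod 4), so reciprocity gives (35/407) = -(407/35). Reduce: 407 ≡ 22 (mod 35). Now have -(22/35).
Factor out 2: 22 = 2·11. Since 35 ≡ 3 (mod 8), (2/35) = -1. Now have (11/35).
Both 11 ≡ 3 and 35 ≡ 3 (mod 4), so reciprocity gives (11/35) = -(35/11). Reduce: 35 ≡ 2 (mod 11). Now have -(2/11).
Factor out 2: 2 = 2. Since 11 ≡ 3 (mod 8), (2/11) = -1. Now have (1/11).
(1/11) = 1. Collecting the sign factors: 1.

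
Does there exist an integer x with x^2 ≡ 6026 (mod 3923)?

(6026/3923)
  = (2103/3923)    [6026 ≡ 2103 mod 3923]
  = -(3923/2103)    [QR: both ≡ 3 mod 4, sign flips]
  = -(1820/2103)    [3923 ≡ 1820 mod 2103]
  = -(455/2103)    [2103 ≡ 7 mod 8 ⇒ (2/2103)^2 = +1]
  = (2103/455)    [QR: both ≡ 3 mod 4, sign flips]
  = (283/455)    [2103 ≡ 283 mod 455]
  = -(455/283)    [QR: both ≡ 3 mod 4, sign flips]
  = -(172/283)    [455 ≡ 172 mod 283]
  = -(43/283)    [283 ≡ 3 mod 8 ⇒ (2/283)^2 = +1]
  = (283/43)    [QR: both ≡ 3 mod 4, sign flips]
  = (25/43)    [283 ≡ 25 mod 43]
  = (43/25)    [QR: 25 ≡ 1 mod 4, sign kept]
  = (18/25)    [43 ≡ 18 mod 25]
  = (9/25)    [25 ≡ 1 mod 8 ⇒ (2/25) = +1]
  = (25/9)    [QR: 9 ≡ 1 mod 4, sign kept]
  = (7/9)    [25 ≡ 7 mod 9]
  = (9/7)    [QR: 9 ≡ 1 mod 4, sign kept]
  = (2/7)    [9 ≡ 2 mod 7]
  = (1/7)    [7 ≡ 7 mod 8 ⇒ (2/7) = +1]
  = 1    [(1/7) = 1]
The Legendre symbol is 1, so x^2 ≡ 6026 (mod 3923) has solution.

yes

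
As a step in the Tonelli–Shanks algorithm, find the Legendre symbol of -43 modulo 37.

Pull out -1: (-43 / 37) = (-1 / 37)·(43 / 37). Since 37 ≡ 1 (mod 4), (-1 / 37) = +1. Now have (43 / 37).
Reduce the numerator: 43 ≡ 6 (mod 37), so (43 / 37) = (6 / 37).
Factor out 2: 6 = 2·3. Since 37 ≡ 5 (mod 8), (2 / 37) = -1. Now have -(3 / 37).
37 ≡ 1 (mod 4), so quadratic reciprocity gives (3 / 37) = (37 / 3). Reduce: 37 ≡ 1 (mod 3). Now have -(1 / 3).
(1 / 3) = 1. Collecting the sign factors: -1.

-1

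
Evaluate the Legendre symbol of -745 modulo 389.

Pull out -1: (-745 / 389) = (-1 / 389)·(745 / 389). Since 389 ≡ 1 (mod 4), (-1 / 389) = +1. Now have (745 / 389).
Reduce the numerator: 745 ≡ 356 (mod 389), so (745 / 389) = (356 / 389).
Factor out 2: 356 = 2^2·89. Since 389 ≡ 5 (mod 8), (2 / 389) = -1, and (2 / 389)^2 = +1. Now have (89 / 389).
89 ≡ 1 (mod 4), so quadratic reciprocity gives (89 / 389) = (389 / 89). Reduce: 389 ≡ 33 (mod 89). Now have (33 / 89).
33 ≡ 1 (mod 4), so quadratic reciprocity gives (33 / 89) = (89 / 33). Reduce: 89 ≡ 23 (mod 33). Now have (23 / 33).
33 ≡ 1 (mod 4), so quadratic reciprocity gives (23 / 33) = (33 / 23). Reduce: 33 ≡ 10 (mod 23). Now have (10 / 23).
Factor out 2: 10 = 2·5. Since 23 ≡ 7 (mod 8), (2 / 23) = +1. Now have (5 / 23).
5 ≡ 1 (mod 4), so quadratic reciprocity gives (5 / 23) = (23 / 5). Reduce: 23 ≡ 3 (mod 5). Now have (3 / 5).
5 ≡ 1 (mod 4), so quadratic reciprocity gives (3 / 5) = (5 / 3). Reduce: 5 ≡ 2 (mod 3). Now have (2 / 3).
Factor out 2: 2 = 2. Since 3 ≡ 3 (mod 8), (2 / 3) = -1. Now have -(1 / 3).
(1 / 3) = 1. Collecting the sign factors: -1.

-1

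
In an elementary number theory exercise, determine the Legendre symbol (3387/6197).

6197 ≡ 1 (mod 4), so quadratic reciprocity gives (3387/6197) = (6197/3387). Reduce: 6197 ≡ 2810 (mod 3387). Now have (2810/3387).
Factor out 2: 2810 = 2·1405. Since 3387 ≡ 3 (mod 8), (2/3387) = -1. Now have -(1405/3387).
1405 ≡ 1 (mod 4), so quadratic reciprocity gives (1405/3387) = (3387/1405). Reduce: 3387 ≡ 577 (mod 1405). Now have -(577/1405).
577 ≡ 1 (mod 4), so quadratic reciprocity gives (577/1405) = (1405/577). Reduce: 1405 ≡ 251 (mod 577). Now have -(251/577).
577 ≡ 1 (mod 4), so quadratic reciprocity gives (251/577) = (577/251). Reduce: 577 ≡ 75 (mod 251). Now have -(75/251).
Both 75 ≡ 3 and 251 ≡ 3 (mod 4), so reciprocity gives (75/251) = -(251/75). Reduce: 251 ≡ 26 (mod 75). Now have (26/75).
Factor out 2: 26 = 2·13. Since 75 ≡ 3 (mod 8), (2/75) = -1. Now have -(13/75).
13 ≡ 1 (mod 4), so quadratic reciprocity gives (13/75) = (75/13). Reduce: 75 ≡ 10 (mod 13). Now have -(10/13).
Factor out 2: 10 = 2·5. Since 13 ≡ 5 (mod 8), (2/13) = -1. Now have (5/13).
5 ≡ 1 (mod 4), so quadratic reciprocity gives (5/13) = (13/5). Reduce: 13 ≡ 3 (mod 5). Now have (3/5).
5 ≡ 1 (mod 4), so quadratic reciprocity gives (3/5) = (5/3). Reduce: 5 ≡ 2 (mod 3). Now have (2/3).
Factor out 2: 2 = 2. Since 3 ≡ 3 (mod 8), (2/3) = -1. Now have -(1/3).
(1/3) = 1. Collecting the sign factors: -1.

-1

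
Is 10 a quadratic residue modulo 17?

no

Factor out 2: 10 = 2·5. Since 17 ≡ 1 (mod 8), (2/17) = +1. Now have (5/17).
5 ≡ 1 (mod 4), so quadratic reciprocity gives (5/17) = (17/5). Reduce: 17 ≡ 2 (mod 5). Now have (2/5).
Factor out 2: 2 = 2. Since 5 ≡ 5 (mod 8), (2/5) = -1. Now have -(1/5).
(1/5) = 1. Collecting the sign factors: -1.
(10/17) = -1, and 17 is prime, so 10 is not a quadratic residue mod 17.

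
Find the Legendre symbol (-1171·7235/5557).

1

By multiplicativity, (-1171·7235/5557) = (-1171/5557)·(7235/5557).
First factor (-1171/5557):
Reduce the numerator: -1171 ≡ 4386 (mod 5557), so (-1171/5557) = (4386/5557).
Factor out 2: 4386 = 2·2193. Since 5557 ≡ 5 (mod 8), (2/5557) = -1. Now have -(2193/5557).
2193 ≡ 1 (mod 4), so quadratic reciprocity gives (2193/5557) = (5557/2193). Reduce: 5557 ≡ 1171 (mod 2193). Now have -(1171/2193).
2193 ≡ 1 (mod 4), so quadratic reciprocity gives (1171/2193) = (2193/1171). Reduce: 2193 ≡ 1022 (mod 1171). Now have -(1022/1171).
Factor out 2: 1022 = 2·511. Since 1171 ≡ 3 (mod 8), (2/1171) = -1. Now have (511/1171).
Both 511 ≡ 3 and 1171 ≡ 3 (mod 4), so reciprocity gives (511/1171) = -(1171/511). Reduce: 1171 ≡ 149 (mod 511). Now have -(149/511).
149 ≡ 1 (mod 4), so quadratic reciprocity gives (149/511) = (511/149). Reduce: 511 ≡ 64 (mod 149). Now have -(64/149).
Factor out 2: 64 = 2^6. Since 149 ≡ 5 (mod 8), (2/149) = -1, and (2/149)^6 = +1. Now have -(1/149).
(1/149) = 1. Collecting the sign factors: -1.
Second factor (7235/5557):
Reduce the numerator: 7235 ≡ 1678 (mod 5557), so (7235/5557) = (1678/5557).
Factor out 2: 1678 = 2·839. Since 5557 ≡ 5 (mod 8), (2/5557) = -1. Now have -(839/5557).
5557 ≡ 1 (mod 4), so quadratic reciprocity gives (839/5557) = (5557/839). Reduce: 5557 ≡ 523 (mod 839). Now have -(523/839).
Both 523 ≡ 3 and 839 ≡ 3 (mod 4), so reciprocity gives (523/839) = -(839/523). Reduce: 839 ≡ 316 (mod 523). Now have (316/523).
Factor out 2: 316 = 2^2·79. Since 523 ≡ 3 (mod 8), (2/523) = -1, and (2/523)^2 = +1. Now have (79/523).
Both 79 ≡ 3 and 523 ≡ 3 (mod 4), so reciprocity gives (79/523) = -(523/79). Reduce: 523 ≡ 49 (mod 79). Now have -(49/79).
49 ≡ 1 (mod 4), so quadratic reciprocity gives (49/79) = (79/49). Reduce: 79 ≡ 30 (mod 49). Now have -(30/49).
Factor out 2: 30 = 2·15. Since 49 ≡ 1 (mod 8), (2/49) = +1. Now have -(15/49).
49 ≡ 1 (mod 4), so quadratic reciprocity gives (15/49) = (49/15). Reduce: 49 ≡ 4 (mod 15). Now have -(4/15).
Factor out 2: 4 = 2^2. Since 15 ≡ 7 (mod 8), (2/15) = +1, and (2/15)^2 = +1. Now have -(1/15).
(1/15) = 1. Collecting the sign factors: -1.
Product: (-1)·(-1) = 1.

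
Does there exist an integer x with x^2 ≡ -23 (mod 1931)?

(-23/1931)
  = (1908/1931)    [-23 ≡ 1908 mod 1931]
  = (477/1931)    [1931 ≡ 3 mod 8 ⇒ (2/1931)^2 = +1]
  = (1931/477)    [QR: 477 ≡ 1 mod 4, sign kept]
  = (23/477)    [1931 ≡ 23 mod 477]
  = (477/23)    [QR: 477 ≡ 1 mod 4, sign kept]
  = (17/23)    [477 ≡ 17 mod 23]
  = (23/17)    [QR: 17 ≡ 1 mod 4, sign kept]
  = (6/17)    [23 ≡ 6 mod 17]
  = (3/17)    [17 ≡ 1 mod 8 ⇒ (2/17) = +1]
  = (17/3)    [QR: 17 ≡ 1 mod 4, sign kept]
  = (2/3)    [17 ≡ 2 mod 3]
  = -(1/3)    [3 ≡ 3 mod 8 ⇒ (2/3) = -1]
  = -1    [(1/3) = 1]
The Legendre symbol is -1, so x^2 ≡ -23 (mod 1931) has no solution.

no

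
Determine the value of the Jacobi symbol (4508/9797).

-1

Factor out 2: 4508 = 2^2·1127. Since 9797 ≡ 5 (mod 8), (2/9797) = -1, and (2/9797)^2 = +1. Now have (1127/9797).
9797 ≡ 1 (mod 4), so quadratic reciprocity gives (1127/9797) = (9797/1127). Reduce: 9797 ≡ 781 (mod 1127). Now have (781/1127).
781 ≡ 1 (mod 4), so quadratic reciprocity gives (781/1127) = (1127/781). Reduce: 1127 ≡ 346 (mod 781). Now have (346/781).
Factor out 2: 346 = 2·173. Since 781 ≡ 5 (mod 8), (2/781) = -1. Now have -(173/781).
173 ≡ 1 (mod 4), so quadratic reciprocity gives (173/781) = (781/173). Reduce: 781 ≡ 89 (mod 173). Now have -(89/173).
89 ≡ 1 (mod 4), so quadratic reciprocity gives (89/173) = (173/89). Reduce: 173 ≡ 84 (mod 89). Now have -(84/89).
Factor out 2: 84 = 2^2·21. Since 89 ≡ 1 (mod 8), (2/89) = +1, and (2/89)^2 = +1. Now have -(21/89).
21 ≡ 1 (mod 4), so quadratic reciprocity gives (21/89) = (89/21). Reduce: 89 ≡ 5 (mod 21). Now have -(5/21).
5 ≡ 1 (mod 4), so quadratic reciprocity gives (5/21) = (21/5). Reduce: 21 ≡ 1 (mod 5). Now have -(1/5).
(1/5) = 1. Collecting the sign factors: -1.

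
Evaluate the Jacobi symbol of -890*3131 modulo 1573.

By multiplicativity, (-890·3131/1573) = (-890/1573)·(3131/1573).
First factor (-890/1573):
(-890/1573)
  = (683/1573)    [-890 ≡ 683 mod 1573]
  = (1573/683)    [QR: 1573 ≡ 1 mod 4, sign kept]
  = (207/683)    [1573 ≡ 207 mod 683]
  = -(683/207)    [QR: both ≡ 3 mod 4, sign flips]
  = -(62/207)    [683 ≡ 62 mod 207]
  = -(31/207)    [207 ≡ 7 mod 8 ⇒ (2/207) = +1]
  = (207/31)    [QR: both ≡ 3 mod 4, sign flips]
  = (21/31)    [207 ≡ 21 mod 31]
  = (31/21)    [QR: 21 ≡ 1 mod 4, sign kept]
  = (10/21)    [31 ≡ 10 mod 21]
  = -(5/21)    [21 ≡ 5 mod 8 ⇒ (2/21) = -1]
  = -(21/5)    [QR: 5 ≡ 1 mod 4, sign kept]
  = -(1/5)    [21 ≡ 1 mod 5]
  = -1    [(1/5) = 1]
Second factor (3131/1573):
(3131/1573)
  = (1558/1573)    [3131 ≡ 1558 mod 1573]
  = -(779/1573)    [1573 ≡ 5 mod 8 ⇒ (2/1573) = -1]
  = -(1573/779)    [QR: 1573 ≡ 1 mod 4, sign kept]
  = -(15/779)    [1573 ≡ 15 mod 779]
  = (779/15)    [QR: both ≡ 3 mod 4, sign flips]
  = (14/15)    [779 ≡ 14 mod 15]
  = (7/15)    [15 ≡ 7 mod 8 ⇒ (2/15) = +1]
  = -(15/7)    [QR: both ≡ 3 mod 4, sign flips]
  = -(1/7)    [15 ≡ 1 mod 7]
  = -1    [(1/7) = 1]
Product: (-1)·(-1) = 1.

1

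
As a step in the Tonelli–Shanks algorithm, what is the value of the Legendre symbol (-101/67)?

1

(-101/67)
  = (33/67)    [-101 ≡ 33 mod 67]
  = (67/33)    [QR: 33 ≡ 1 mod 4, sign kept]
  = (1/33)    [67 ≡ 1 mod 33]
  = 1    [(1/33) = 1]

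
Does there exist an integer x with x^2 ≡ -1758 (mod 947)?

Pull out -1: (-1758|947) = (-1|947)·(1758|947). Since 947 ≡ 3 (mod 4), (-1|947) = -1. Now have -(1758|947).
Reduce the numerator: 1758 ≡ 811 (mod 947), so (1758|947) = (811|947).
Both 811 ≡ 3 and 947 ≡ 3 (mod 4), so reciprocity gives (811|947) = -(947|811). Reduce: 947 ≡ 136 (mod 811). Now have (136|811).
Factor out 2: 136 = 2^3·17. Since 811 ≡ 3 (mod 8), (2|811) = -1, and (2|811)^3 = -1. Now have -(17|811).
17 ≡ 1 (mod 4), so quadratic reciprocity gives (17|811) = (811|17). Reduce: 811 ≡ 12 (mod 17). Now have -(12|17).
Factor out 2: 12 = 2^2·3. Since 17 ≡ 1 (mod 8), (2|17) = +1, and (2|17)^2 = +1. Now have -(3|17).
17 ≡ 1 (mod 4), so quadratic reciprocity gives (3|17) = (17|3). Reduce: 17 ≡ 2 (mod 3). Now have -(2|3).
Factor out 2: 2 = 2. Since 3 ≡ 3 (mod 8), (2|3) = -1. Now have (1|3).
(1|3) = 1. Collecting the sign factors: 1.
The Legendre symbol is 1, so x^2 ≡ -1758 (mod 947) has solution.

yes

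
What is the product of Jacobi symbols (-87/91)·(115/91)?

1

By multiplicativity, (-87·115/91) = (-87/91)·(115/91).
First factor (-87/91):
Pull out -1: (-87/91) = (-1/91)·(87/91). Since 91 ≡ 3 (mod 4), (-1/91) = -1. Now have -(87/91).
Both 87 ≡ 3 and 91 ≡ 3 (mod 4), so reciprocity gives (87/91) = -(91/87). Reduce: 91 ≡ 4 (mod 87). Now have (4/87).
Factor out 2: 4 = 2^2. Since 87 ≡ 7 (mod 8), (2/87) = +1, and (2/87)^2 = +1. Now have (1/87).
(1/87) = 1. Collecting the sign factors: 1.
Second factor (115/91):
Reduce the numerator: 115 ≡ 24 (mod 91), so (115/91) = (24/91).
Factor out 2: 24 = 2^3·3. Since 91 ≡ 3 (mod 8), (2/91) = -1, and (2/91)^3 = -1. Now have -(3/91).
Both 3 ≡ 3 and 91 ≡ 3 (mod 4), so reciprocity gives (3/91) = -(91/3). Reduce: 91 ≡ 1 (mod 3). Now have (1/3).
(1/3) = 1. Collecting the sign factors: 1.
Product: (1)·(1) = 1.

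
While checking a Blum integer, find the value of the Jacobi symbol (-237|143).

1

(-237|143)
  = -(237|143)    [143 ≡ 3 mod 4 ⇒ (-1|143) = -1]
  = -(94|143)    [237 ≡ 94 mod 143]
  = -(47|143)    [143 ≡ 7 mod 8 ⇒ (2|143) = +1]
  = (143|47)    [QR: both ≡ 3 mod 4, sign flips]
  = (2|47)    [143 ≡ 2 mod 47]
  = (1|47)    [47 ≡ 7 mod 8 ⇒ (2|47) = +1]
  = 1    [(1|47) = 1]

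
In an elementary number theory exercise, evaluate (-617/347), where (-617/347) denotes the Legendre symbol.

(-617/347)
  = (77/347)    [-617 ≡ 77 mod 347]
  = (347/77)    [QR: 77 ≡ 1 mod 4, sign kept]
  = (39/77)    [347 ≡ 39 mod 77]
  = (77/39)    [QR: 77 ≡ 1 mod 4, sign kept]
  = (38/39)    [77 ≡ 38 mod 39]
  = (19/39)    [39 ≡ 7 mod 8 ⇒ (2/39) = +1]
  = -(39/19)    [QR: both ≡ 3 mod 4, sign flips]
  = -(1/19)    [39 ≡ 1 mod 19]
  = -1    [(1/19) = 1]

-1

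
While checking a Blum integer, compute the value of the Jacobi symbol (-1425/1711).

(-1425/1711)
  = (286/1711)    [-1425 ≡ 286 mod 1711]
  = (143/1711)    [1711 ≡ 7 mod 8 ⇒ (2/1711) = +1]
  = -(1711/143)    [QR: both ≡ 3 mod 4, sign flips]
  = -(138/143)    [1711 ≡ 138 mod 143]
  = -(69/143)    [143 ≡ 7 mod 8 ⇒ (2/143) = +1]
  = -(143/69)    [QR: 69 ≡ 1 mod 4, sign kept]
  = -(5/69)    [143 ≡ 5 mod 69]
  = -(69/5)    [QR: 5 ≡ 1 mod 4, sign kept]
  = -(4/5)    [69 ≡ 4 mod 5]
  = -(1/5)    [5 ≡ 5 mod 8 ⇒ (2/5)^2 = +1]
  = -1    [(1/5) = 1]

-1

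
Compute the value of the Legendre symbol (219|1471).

1

(219|1471)
  = -(1471|219)    [QR: both ≡ 3 mod 4, sign flips]
  = -(157|219)    [1471 ≡ 157 mod 219]
  = -(219|157)    [QR: 157 ≡ 1 mod 4, sign kept]
  = -(62|157)    [219 ≡ 62 mod 157]
  = (31|157)    [157 ≡ 5 mod 8 ⇒ (2|157) = -1]
  = (157|31)    [QR: 157 ≡ 1 mod 4, sign kept]
  = (2|31)    [157 ≡ 2 mod 31]
  = (1|31)    [31 ≡ 7 mod 8 ⇒ (2|31) = +1]
  = 1    [(1|31) = 1]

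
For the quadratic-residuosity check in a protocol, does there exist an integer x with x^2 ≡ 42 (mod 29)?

yes

(42/29)
  = (13/29)    [42 ≡ 13 mod 29]
  = (29/13)    [QR: 13 ≡ 1 mod 4, sign kept]
  = (3/13)    [29 ≡ 3 mod 13]
  = (13/3)    [QR: 13 ≡ 1 mod 4, sign kept]
  = (1/3)    [13 ≡ 1 mod 3]
  = 1    [(1/3) = 1]
The Legendre symbol is 1, so x^2 ≡ 42 (mod 29) has solution.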